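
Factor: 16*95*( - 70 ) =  - 2^5*5^2*7^1*19^1 = - 106400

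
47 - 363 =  - 316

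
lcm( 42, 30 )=210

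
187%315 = 187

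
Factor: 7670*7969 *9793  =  2^1*5^1*7^1*13^2*59^1*613^1 * 1399^1 = 598569998390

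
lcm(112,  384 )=2688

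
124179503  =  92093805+32085698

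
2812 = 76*37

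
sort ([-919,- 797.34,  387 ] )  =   [-919,- 797.34,387 ]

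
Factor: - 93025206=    - 2^1*3^3 *1091^1*1579^1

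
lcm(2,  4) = 4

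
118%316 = 118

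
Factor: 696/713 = 2^3*3^1*23^ ( - 1)*29^1*31^( - 1 ) 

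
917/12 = 917/12=76.42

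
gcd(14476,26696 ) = 188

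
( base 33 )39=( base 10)108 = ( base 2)1101100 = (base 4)1230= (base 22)4K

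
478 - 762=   -  284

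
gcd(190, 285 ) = 95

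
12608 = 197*64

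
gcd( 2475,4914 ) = 9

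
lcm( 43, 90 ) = 3870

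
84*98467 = 8271228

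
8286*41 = 339726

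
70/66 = 1 + 2/33 = 1.06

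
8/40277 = 8/40277 = 0.00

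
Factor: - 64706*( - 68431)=2^1*11^1*6221^1 * 32353^1= 4427896286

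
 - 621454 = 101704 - 723158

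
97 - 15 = 82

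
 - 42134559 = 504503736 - 546638295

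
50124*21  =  1052604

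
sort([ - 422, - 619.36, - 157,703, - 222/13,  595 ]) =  [ - 619.36, - 422, - 157  ,-222/13, 595,703 ] 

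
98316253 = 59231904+39084349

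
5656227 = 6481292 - 825065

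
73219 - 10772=62447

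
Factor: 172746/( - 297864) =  - 457/788 = - 2^( - 2)*197^(  -  1 )*457^1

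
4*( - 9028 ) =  - 36112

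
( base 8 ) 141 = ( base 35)2r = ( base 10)97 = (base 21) 4d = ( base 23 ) 45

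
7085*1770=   12540450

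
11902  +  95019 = 106921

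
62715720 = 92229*680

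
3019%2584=435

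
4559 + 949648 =954207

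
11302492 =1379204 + 9923288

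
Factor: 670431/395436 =223477/131812= 2^( - 2) *31^ ( - 1)*199^1*1063^(  -  1 )*1123^1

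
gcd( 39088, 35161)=7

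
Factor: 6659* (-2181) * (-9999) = 3^3*11^1*101^1 * 727^1*6659^1=145218266721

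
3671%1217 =20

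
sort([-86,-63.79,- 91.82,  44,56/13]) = [-91.82 ,-86, - 63.79, 56/13, 44] 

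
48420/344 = 140  +  65/86 = 140.76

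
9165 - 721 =8444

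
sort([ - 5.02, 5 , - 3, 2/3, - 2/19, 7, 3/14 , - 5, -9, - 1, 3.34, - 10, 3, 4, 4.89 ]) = [ - 10,  -  9,- 5.02 ,  -  5,-3,  -  1, - 2/19 , 3/14, 2/3, 3, 3.34, 4, 4.89, 5, 7]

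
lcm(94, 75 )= 7050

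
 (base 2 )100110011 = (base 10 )307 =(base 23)D8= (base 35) 8R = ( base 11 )25a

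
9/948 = 3/316 = 0.01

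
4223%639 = 389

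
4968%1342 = 942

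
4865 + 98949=103814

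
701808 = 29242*24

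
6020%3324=2696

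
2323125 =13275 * 175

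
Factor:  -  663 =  - 3^1*13^1*17^1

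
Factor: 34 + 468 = 502 = 2^1*251^1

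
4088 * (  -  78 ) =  - 318864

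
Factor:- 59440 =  - 2^4*5^1 * 743^1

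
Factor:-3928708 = - 2^2 * 7^1*193^1 * 727^1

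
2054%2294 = 2054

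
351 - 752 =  - 401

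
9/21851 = 9/21851 = 0.00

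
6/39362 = 3/19681  =  0.00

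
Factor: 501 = 3^1*167^1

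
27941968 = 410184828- 382242860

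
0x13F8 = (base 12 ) 2b60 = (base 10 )5112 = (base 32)4VO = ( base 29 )628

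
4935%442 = 73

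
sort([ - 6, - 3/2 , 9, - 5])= [ - 6, - 5, - 3/2 , 9 ]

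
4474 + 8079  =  12553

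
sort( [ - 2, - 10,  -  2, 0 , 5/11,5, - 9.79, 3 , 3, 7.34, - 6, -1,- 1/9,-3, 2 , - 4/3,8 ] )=[ - 10,-9.79, - 6, - 3, - 2, - 2 , - 4/3, -1, - 1/9, 0,  5/11,2, 3, 3, 5, 7.34, 8]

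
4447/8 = 555  +  7/8 = 555.88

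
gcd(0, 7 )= 7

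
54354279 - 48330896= 6023383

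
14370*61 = 876570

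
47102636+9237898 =56340534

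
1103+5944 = 7047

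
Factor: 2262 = 2^1*3^1* 13^1*29^1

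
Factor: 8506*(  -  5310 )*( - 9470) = 427730164200  =  2^3*  3^2*5^2*59^1*947^1 *4253^1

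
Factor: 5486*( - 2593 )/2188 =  - 2^( - 1 )*13^1*211^1*547^( - 1 )*2593^1 = - 7112599/1094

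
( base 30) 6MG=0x17bc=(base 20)F3G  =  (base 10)6076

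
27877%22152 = 5725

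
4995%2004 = 987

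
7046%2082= 800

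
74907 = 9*8323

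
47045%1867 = 370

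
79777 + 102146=181923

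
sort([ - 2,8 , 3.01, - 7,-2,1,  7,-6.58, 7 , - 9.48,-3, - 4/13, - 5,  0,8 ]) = [ - 9.48, - 7, - 6.58, - 5 , - 3, - 2, -2, - 4/13, 0,1, 3.01 , 7,7,8 , 8]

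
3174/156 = 20 +9/26 = 20.35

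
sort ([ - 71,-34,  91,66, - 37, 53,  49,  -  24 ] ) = [-71, - 37, - 34,-24,  49,53,  66, 91]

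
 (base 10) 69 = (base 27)2f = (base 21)36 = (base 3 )2120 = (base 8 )105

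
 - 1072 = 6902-7974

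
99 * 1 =99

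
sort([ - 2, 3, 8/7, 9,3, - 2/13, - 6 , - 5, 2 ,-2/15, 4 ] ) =[ -6, - 5, - 2, - 2/13, - 2/15,8/7, 2, 3  ,  3,4 , 9 ]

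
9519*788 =7500972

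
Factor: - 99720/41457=-33240/13819 = -2^3 * 3^1*5^1*13^(  -  1) * 277^1*1063^( - 1) 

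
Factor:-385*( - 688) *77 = 2^4 * 5^1*7^2*11^2*43^1 = 20395760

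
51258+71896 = 123154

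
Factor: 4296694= 2^1*2148347^1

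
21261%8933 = 3395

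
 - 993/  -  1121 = 993/1121 = 0.89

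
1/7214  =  1/7214 = 0.00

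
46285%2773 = 1917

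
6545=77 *85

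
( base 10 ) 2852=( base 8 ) 5444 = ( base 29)3BA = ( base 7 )11213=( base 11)2163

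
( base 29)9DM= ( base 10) 7968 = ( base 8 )17440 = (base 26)bkc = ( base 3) 101221010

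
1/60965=1/60965 = 0.00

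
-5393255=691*(-7805)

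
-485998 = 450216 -936214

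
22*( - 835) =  - 18370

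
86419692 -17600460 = 68819232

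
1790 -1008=782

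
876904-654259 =222645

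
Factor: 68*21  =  1428= 2^2*3^1*7^1*17^1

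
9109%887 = 239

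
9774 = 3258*3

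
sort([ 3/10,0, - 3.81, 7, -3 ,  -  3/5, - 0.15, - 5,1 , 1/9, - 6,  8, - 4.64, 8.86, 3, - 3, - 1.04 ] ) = [ - 6,-5, - 4.64, - 3.81 , - 3, -3, - 1.04, - 3/5, - 0.15,  0,1/9, 3/10, 1,  3, 7,  8, 8.86 ] 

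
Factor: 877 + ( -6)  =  871 = 13^1 * 67^1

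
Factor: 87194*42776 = 2^4*5347^1*43597^1 = 3729810544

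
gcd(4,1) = 1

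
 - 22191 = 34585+-56776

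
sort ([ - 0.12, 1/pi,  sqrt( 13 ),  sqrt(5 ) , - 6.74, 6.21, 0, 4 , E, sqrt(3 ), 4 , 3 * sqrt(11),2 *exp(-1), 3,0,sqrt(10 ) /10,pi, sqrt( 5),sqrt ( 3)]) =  [ - 6.74, - 0.12,0, 0,sqrt(10 ) /10, 1/pi, 2*exp ( - 1 ), sqrt(3 ), sqrt(3 ),sqrt( 5),sqrt ( 5 ), E, 3 , pi,sqrt(13), 4, 4, 6.21,3*sqrt ( 11)]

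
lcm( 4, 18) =36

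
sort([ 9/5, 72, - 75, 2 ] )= [-75, 9/5,2, 72]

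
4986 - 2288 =2698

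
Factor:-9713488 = -2^4*607093^1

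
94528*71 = 6711488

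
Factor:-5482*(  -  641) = 3513962 =2^1*641^1*2741^1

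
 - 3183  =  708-3891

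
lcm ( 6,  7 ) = 42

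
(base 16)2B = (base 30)1D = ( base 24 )1j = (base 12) 37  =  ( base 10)43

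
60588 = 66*918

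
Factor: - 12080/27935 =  - 2^4*37^( - 1 ) =-16/37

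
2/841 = 2/841 = 0.00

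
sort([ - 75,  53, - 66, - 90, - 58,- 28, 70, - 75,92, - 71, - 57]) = [ - 90, - 75, - 75, - 71, - 66, - 58, - 57,  -  28, 53, 70,92]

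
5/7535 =1/1507  =  0.00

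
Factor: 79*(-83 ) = -79^1 * 83^1 = -6557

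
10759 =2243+8516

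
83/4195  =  83/4195 = 0.02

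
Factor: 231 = 3^1*7^1*11^1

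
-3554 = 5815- 9369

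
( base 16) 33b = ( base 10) 827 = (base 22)1FD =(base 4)30323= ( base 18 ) 29h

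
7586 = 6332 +1254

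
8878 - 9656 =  - 778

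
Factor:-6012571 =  - 647^1 * 9293^1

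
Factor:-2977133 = -41^1*72613^1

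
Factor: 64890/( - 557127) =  - 70/601 = - 2^1*5^1*7^1*601^(-1)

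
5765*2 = 11530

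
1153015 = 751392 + 401623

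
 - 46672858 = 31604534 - 78277392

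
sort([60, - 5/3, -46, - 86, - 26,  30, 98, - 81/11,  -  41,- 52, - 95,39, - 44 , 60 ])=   [-95, - 86, - 52,  -  46, - 44, - 41, - 26, - 81/11 , - 5/3, 30,39,60,60,98] 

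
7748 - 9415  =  -1667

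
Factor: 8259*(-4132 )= - 34126188 = - 2^2*3^1*1033^1*2753^1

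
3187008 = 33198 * 96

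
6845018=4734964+2110054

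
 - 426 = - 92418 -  - 91992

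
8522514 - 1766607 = 6755907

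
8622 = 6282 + 2340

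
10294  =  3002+7292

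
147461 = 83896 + 63565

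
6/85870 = 3/42935 = 0.00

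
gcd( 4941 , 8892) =9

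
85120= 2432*35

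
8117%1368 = 1277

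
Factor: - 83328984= - 2^3*3^2* 19^1*60913^1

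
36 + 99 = 135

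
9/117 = 1/13=0.08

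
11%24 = 11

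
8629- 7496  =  1133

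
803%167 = 135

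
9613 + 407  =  10020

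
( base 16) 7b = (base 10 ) 123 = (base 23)58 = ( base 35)3I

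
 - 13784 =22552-36336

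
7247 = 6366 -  - 881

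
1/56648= 1/56648 = 0.00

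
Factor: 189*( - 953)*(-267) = 3^4 * 7^1*89^1*953^1 = 48091239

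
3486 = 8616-5130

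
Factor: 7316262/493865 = 2^1*3^2 * 5^(-1 ) * 269^1*1511^1 * 98773^(-1)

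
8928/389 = 8928/389 = 22.95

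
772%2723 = 772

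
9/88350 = 3/29450 = 0.00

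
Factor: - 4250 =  - 2^1 * 5^3*17^1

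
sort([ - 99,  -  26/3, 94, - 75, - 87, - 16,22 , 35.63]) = [ - 99, - 87,-75, - 16, -26/3,22,35.63,94 ] 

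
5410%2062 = 1286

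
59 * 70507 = 4159913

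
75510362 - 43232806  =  32277556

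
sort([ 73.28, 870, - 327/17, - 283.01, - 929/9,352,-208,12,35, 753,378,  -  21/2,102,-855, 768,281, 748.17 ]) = [-855,-283.01, - 208, - 929/9, - 327/17,-21/2, 12, 35, 73.28,102,281, 352, 378,  748.17, 753, 768,  870]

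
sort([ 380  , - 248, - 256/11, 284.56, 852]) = [ - 248,-256/11, 284.56, 380 , 852 ]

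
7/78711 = 7/78711 = 0.00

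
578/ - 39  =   - 578/39 = - 14.82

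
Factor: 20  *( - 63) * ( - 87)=109620 = 2^2*3^3 * 5^1*7^1*29^1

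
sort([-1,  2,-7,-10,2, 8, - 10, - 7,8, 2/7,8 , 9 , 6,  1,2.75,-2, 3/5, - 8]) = [-10, - 10,-8, - 7,  -  7,  -  2, - 1,2/7,3/5,1, 2, 2,2.75,6, 8,8 , 8, 9] 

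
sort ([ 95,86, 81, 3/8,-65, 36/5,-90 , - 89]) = [ - 90,- 89, - 65 , 3/8, 36/5, 81, 86, 95]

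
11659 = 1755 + 9904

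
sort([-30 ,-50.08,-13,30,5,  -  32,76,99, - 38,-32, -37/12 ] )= [-50.08,-38, - 32, - 32, -30, - 13, - 37/12, 5 , 30,76,99]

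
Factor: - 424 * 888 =-376512  =  - 2^6*3^1*37^1 *53^1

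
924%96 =60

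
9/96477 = 3/32159 = 0.00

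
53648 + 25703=79351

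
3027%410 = 157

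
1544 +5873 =7417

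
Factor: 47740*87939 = 4198207860 = 2^2 * 3^3*5^1*7^1*11^1*31^1*3257^1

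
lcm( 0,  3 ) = 0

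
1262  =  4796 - 3534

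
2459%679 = 422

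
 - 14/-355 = 14/355=0.04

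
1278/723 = 1+185/241 = 1.77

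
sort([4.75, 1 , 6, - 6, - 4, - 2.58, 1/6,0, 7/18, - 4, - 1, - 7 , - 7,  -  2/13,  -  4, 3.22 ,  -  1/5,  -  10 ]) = [ - 10 ,-7,  -  7, - 6,-4, - 4,-4, -2.58, - 1, - 1/5,  -  2/13, 0,1/6, 7/18,1, 3.22,4.75, 6 ] 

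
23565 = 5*4713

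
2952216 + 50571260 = 53523476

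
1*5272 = 5272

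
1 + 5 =6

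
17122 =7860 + 9262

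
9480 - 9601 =-121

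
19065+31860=50925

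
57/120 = 19/40= 0.47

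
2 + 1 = 3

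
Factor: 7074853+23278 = 7098131  =  53^1*199^1*673^1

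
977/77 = 12 + 53/77= 12.69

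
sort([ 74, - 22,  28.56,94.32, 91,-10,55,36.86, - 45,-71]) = [ - 71, - 45,-22, - 10, 28.56, 36.86, 55,74, 91, 94.32]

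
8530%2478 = 1096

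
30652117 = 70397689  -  39745572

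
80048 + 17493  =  97541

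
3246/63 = 51 +11/21 = 51.52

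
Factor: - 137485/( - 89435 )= 577^( - 1 )* 887^1 = 887/577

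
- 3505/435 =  - 9 +82/87 = - 8.06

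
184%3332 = 184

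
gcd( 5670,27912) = 6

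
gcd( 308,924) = 308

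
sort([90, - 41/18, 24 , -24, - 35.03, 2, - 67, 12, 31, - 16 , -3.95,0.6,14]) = [ - 67, - 35.03,- 24, -16,-3.95, - 41/18,0.6,2,12,14,24 , 31,90]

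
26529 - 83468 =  - 56939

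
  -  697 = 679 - 1376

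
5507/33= 166 + 29/33 = 166.88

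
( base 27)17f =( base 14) 4A9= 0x3a5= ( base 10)933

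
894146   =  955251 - 61105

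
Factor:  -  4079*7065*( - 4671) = 3^5*5^1*157^1*173^1*4079^1 = 134609508585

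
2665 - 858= 1807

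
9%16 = 9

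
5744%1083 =329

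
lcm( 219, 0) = 0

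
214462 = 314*683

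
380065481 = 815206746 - 435141265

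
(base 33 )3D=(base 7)220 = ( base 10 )112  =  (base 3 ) 11011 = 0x70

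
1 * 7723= 7723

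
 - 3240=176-3416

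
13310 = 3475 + 9835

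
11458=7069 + 4389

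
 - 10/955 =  - 2/191 = - 0.01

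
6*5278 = 31668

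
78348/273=26116/91 = 286.99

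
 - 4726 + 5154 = 428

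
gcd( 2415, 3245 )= 5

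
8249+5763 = 14012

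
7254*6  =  43524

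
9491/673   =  9491/673 = 14.10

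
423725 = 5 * 84745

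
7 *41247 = 288729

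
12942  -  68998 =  - 56056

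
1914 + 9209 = 11123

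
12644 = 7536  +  5108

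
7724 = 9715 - 1991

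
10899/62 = 175 + 49/62  =  175.79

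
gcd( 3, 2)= 1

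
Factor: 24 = 2^3*3^1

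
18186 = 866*21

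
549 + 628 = 1177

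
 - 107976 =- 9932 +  - 98044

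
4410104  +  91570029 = 95980133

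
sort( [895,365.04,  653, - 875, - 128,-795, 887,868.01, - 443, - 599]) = [ - 875, - 795, - 599,-443, - 128,365.04,653, 868.01,887, 895 ]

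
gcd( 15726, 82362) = 6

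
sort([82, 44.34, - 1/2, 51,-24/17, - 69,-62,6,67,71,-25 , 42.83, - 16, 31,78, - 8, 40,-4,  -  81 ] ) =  [ - 81 , - 69,  -  62, - 25, - 16, - 8,-4, - 24/17,-1/2,6, 31 , 40, 42.83 , 44.34, 51, 67, 71,78, 82 ] 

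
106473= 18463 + 88010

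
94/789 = 94/789 = 0.12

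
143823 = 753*191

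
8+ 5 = 13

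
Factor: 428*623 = 266644 = 2^2* 7^1 * 89^1 * 107^1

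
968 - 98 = 870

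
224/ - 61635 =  - 32/8805 = - 0.00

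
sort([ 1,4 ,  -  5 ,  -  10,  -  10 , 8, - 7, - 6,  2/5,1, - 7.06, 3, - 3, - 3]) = [-10, - 10,-7.06,  -  7 ,  -  6, - 5,-3, - 3,2/5, 1,1,3 , 4,8]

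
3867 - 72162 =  - 68295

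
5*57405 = 287025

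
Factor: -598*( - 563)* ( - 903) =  - 2^1*3^1*7^1 * 13^1*23^1* 43^1*563^1 = -304016622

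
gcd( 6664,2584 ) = 136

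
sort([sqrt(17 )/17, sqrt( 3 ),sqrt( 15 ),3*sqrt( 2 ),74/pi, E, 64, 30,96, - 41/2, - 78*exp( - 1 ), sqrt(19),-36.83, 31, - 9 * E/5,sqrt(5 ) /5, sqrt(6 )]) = [ - 36.83, - 78 * exp( - 1),-41/2, - 9 *E/5, sqrt(17 )/17, sqrt (5) /5, sqrt( 3),sqrt( 6 ),E, sqrt( 15),  3*sqrt (2),sqrt( 19 ),74/pi, 30, 31,  64, 96] 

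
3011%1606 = 1405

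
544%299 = 245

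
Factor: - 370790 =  - 2^1*5^1 *7^1*5297^1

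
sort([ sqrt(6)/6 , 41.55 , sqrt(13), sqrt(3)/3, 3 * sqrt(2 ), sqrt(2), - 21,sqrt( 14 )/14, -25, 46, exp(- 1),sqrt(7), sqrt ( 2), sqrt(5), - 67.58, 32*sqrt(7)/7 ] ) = [ - 67.58,-25, -21, sqrt(14) /14,exp( - 1),sqrt( 6)/6,  sqrt( 3)/3, sqrt(2 ),sqrt( 2),  sqrt( 5),  sqrt(7) , sqrt ( 13) , 3*sqrt( 2 ) , 32*sqrt(7 )/7, 41.55, 46]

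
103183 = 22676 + 80507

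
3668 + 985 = 4653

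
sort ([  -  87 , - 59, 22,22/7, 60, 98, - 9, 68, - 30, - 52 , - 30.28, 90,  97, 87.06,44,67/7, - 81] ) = [-87 ,- 81, - 59,-52, - 30.28,- 30,-9,22/7,67/7,22, 44,60, 68, 87.06, 90 , 97, 98]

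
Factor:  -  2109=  - 3^1*19^1* 37^1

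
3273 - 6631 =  - 3358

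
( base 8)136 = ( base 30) 34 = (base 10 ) 94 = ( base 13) 73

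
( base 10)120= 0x78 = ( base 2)1111000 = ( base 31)3R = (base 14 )88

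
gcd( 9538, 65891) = 1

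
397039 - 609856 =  - 212817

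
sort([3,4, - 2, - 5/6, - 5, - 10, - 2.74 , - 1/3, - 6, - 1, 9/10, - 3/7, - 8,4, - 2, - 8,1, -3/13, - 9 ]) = [ - 10, - 9,-8, - 8, - 6,-5, - 2.74, - 2, - 2, - 1, - 5/6, - 3/7, - 1/3, - 3/13,9/10, 1,  3 , 4,4]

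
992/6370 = 496/3185 = 0.16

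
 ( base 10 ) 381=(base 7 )1053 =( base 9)463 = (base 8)575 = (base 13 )234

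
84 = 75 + 9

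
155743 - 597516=-441773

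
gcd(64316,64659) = 7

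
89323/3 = 29774 + 1/3 = 29774.33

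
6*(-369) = - 2214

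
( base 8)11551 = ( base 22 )A5J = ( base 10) 4969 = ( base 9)6731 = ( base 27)6m1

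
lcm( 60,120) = 120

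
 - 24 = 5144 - 5168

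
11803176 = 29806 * 396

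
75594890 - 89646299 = -14051409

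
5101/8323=5101/8323  =  0.61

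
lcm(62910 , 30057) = 2705130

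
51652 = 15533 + 36119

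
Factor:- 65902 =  - 2^1*83^1 * 397^1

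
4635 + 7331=11966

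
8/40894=4/20447 = 0.00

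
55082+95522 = 150604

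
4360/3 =4360/3 = 1453.33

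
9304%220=64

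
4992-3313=1679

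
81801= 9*9089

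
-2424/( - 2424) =1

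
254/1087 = 254/1087 = 0.23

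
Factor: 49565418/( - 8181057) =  - 2^1*7^1 * 827^1*1069^( - 1)*1427^1*2551^(-1 ) = -16521806/2727019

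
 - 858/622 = -429/311 =-1.38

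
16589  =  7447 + 9142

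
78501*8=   628008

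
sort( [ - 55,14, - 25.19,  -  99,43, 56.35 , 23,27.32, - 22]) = [ - 99,-55,-25.19, - 22 , 14 , 23, 27.32, 43,56.35 ]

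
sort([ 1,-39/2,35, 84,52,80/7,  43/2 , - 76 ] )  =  [ - 76, - 39/2,1,80/7,43/2 , 35, 52, 84] 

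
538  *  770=414260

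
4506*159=716454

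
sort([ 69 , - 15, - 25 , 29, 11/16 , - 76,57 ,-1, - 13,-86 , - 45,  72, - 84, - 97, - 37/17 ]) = [ - 97, - 86, - 84,- 76 , - 45, - 25 , - 15, - 13, - 37/17, - 1,11/16 , 29,  57, 69,72] 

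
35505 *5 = 177525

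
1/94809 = 1/94809 = 0.00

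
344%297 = 47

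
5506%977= 621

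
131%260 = 131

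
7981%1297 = 199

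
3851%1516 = 819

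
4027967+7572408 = 11600375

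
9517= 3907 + 5610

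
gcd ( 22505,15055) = 5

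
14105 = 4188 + 9917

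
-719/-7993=719/7993 =0.09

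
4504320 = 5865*768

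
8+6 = 14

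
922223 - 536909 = 385314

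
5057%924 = 437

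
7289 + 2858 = 10147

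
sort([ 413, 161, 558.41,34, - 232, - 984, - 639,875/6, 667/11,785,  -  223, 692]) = [ - 984, - 639, -232,  -  223,  34, 667/11,875/6, 161, 413, 558.41,692,785]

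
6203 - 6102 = 101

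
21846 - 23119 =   -  1273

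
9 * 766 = 6894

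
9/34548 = 3/11516 = 0.00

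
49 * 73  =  3577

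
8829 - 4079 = 4750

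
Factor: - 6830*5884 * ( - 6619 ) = 266002518680 = 2^3*5^1 * 683^1 * 1471^1* 6619^1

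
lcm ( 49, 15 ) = 735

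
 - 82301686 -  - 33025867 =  - 49275819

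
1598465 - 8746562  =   - 7148097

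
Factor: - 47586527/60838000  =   - 2^( - 4)*5^(- 3)*19^( - 1) * 41^1*53^1*61^1*359^1*1601^( -1 ) 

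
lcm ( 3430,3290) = 161210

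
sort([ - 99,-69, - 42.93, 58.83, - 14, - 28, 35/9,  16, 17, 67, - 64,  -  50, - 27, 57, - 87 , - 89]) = [-99, - 89,-87, - 69, - 64, - 50, - 42.93, - 28, - 27, - 14,35/9, 16, 17,57,  58.83,  67]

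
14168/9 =14168/9 = 1574.22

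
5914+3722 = 9636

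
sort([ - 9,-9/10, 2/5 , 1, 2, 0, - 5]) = [ - 9, - 5, - 9/10,0,2/5 , 1,2 ] 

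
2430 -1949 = 481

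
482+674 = 1156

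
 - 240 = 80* (-3) 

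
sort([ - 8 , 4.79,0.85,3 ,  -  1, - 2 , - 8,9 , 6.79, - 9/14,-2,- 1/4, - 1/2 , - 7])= [ - 8, - 8,-7 , - 2,-2, -1,  -  9/14, - 1/2,  -  1/4, 0.85, 3, 4.79,  6.79,9]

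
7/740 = 7/740 = 0.01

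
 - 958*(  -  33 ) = 31614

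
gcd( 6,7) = 1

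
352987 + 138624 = 491611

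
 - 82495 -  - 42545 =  - 39950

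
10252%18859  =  10252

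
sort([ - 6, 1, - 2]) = [ - 6 , - 2,1 ] 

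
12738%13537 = 12738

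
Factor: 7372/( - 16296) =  - 2^(  -  1 )*3^( - 1) *7^( - 1) * 19^1=- 19/42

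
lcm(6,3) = 6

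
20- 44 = -24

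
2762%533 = 97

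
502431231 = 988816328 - 486385097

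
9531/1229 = 7+ 928/1229 = 7.76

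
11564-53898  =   - 42334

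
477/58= 477/58= 8.22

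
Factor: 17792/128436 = 2^5*3^( - 1 )*7^ ( - 1) * 11^( -1) = 32/231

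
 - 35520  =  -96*370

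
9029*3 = 27087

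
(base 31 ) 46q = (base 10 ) 4056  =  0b111111011000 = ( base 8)7730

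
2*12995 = 25990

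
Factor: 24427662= 2^1*3^1*7^1*113^1 * 5147^1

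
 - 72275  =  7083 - 79358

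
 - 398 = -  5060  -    -  4662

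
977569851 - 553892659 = 423677192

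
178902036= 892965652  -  714063616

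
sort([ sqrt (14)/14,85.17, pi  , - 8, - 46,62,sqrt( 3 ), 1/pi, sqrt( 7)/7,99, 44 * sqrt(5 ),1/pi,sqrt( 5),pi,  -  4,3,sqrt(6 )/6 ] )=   [ - 46, - 8, - 4,sqrt(14)/14,1/pi,  1/pi,sqrt ( 7)/7 , sqrt(6) /6, sqrt( 3 ),sqrt (5),3,pi, pi,62, 85.17,  44*sqrt ( 5 ), 99]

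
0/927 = 0 =0.00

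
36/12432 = 3/1036= 0.00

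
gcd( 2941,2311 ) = 1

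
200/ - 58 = -100/29 = - 3.45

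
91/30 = 91/30 = 3.03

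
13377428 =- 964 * (-13877) 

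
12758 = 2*6379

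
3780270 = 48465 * 78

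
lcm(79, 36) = 2844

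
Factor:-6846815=-5^1*31^1*163^1*271^1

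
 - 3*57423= - 172269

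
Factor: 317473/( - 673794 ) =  - 2^( - 1 )*3^( -2 )*11^(-1) *13^1*41^( - 1 )*83^(  -  1 )*24421^1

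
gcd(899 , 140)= 1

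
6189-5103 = 1086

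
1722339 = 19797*87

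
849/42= 20 + 3/14= 20.21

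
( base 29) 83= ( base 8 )353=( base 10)235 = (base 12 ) 177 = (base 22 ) AF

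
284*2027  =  575668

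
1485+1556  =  3041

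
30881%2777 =334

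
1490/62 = 24 + 1/31 = 24.03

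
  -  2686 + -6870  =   - 9556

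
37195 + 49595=86790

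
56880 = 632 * 90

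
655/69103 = 655/69103= 0.01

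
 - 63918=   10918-74836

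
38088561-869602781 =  - 831514220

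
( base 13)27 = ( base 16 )21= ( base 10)33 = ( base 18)1F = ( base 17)1G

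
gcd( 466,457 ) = 1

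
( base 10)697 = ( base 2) 1010111001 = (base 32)lp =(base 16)2B9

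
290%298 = 290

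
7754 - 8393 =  - 639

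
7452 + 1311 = 8763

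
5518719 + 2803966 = 8322685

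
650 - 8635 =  - 7985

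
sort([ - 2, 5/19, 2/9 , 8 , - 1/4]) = [ - 2,- 1/4 , 2/9 , 5/19,8 ] 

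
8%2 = 0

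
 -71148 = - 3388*21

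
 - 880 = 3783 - 4663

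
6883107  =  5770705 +1112402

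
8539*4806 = 41038434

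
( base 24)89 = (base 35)5Q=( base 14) 105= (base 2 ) 11001001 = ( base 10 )201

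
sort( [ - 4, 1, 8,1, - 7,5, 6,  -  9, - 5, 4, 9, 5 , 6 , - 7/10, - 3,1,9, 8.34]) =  [ - 9, - 7,-5, - 4, - 3,  -  7/10,  1,1,1,4,5, 5,6, 6, 8,8.34, 9,9] 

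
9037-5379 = 3658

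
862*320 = 275840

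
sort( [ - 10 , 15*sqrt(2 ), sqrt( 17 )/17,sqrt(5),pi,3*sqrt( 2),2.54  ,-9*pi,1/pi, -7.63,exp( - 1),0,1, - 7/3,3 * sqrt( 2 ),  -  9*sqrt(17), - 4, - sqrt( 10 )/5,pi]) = [- 9*sqrt( 17), - 9*pi, - 10, - 7.63,-4, - 7/3, - sqrt( 10 )/5, 0,sqrt( 17)/17,1/pi,exp(- 1 ),1,  sqrt( 5 ),2.54,pi, pi, 3 * sqrt(2 ),3*sqrt( 2 ),15*sqrt( 2 ) ] 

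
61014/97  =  629 + 1/97 = 629.01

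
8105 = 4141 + 3964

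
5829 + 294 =6123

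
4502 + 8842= 13344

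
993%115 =73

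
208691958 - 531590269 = - 322898311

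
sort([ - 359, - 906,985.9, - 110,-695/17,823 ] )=[ - 906, - 359,-110, - 695/17, 823,  985.9 ] 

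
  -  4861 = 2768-7629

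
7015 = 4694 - -2321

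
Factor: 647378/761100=2^( - 1) * 3^( - 1 )*5^( - 2)* 43^( - 1 ) * 47^1*59^( - 1 ) *71^1* 97^1 = 323689/380550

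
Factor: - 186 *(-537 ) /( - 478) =-3^2*31^1 * 179^1*239^ ( - 1) = - 49941/239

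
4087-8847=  -4760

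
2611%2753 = 2611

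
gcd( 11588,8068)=4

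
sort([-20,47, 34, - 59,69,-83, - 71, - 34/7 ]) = [ - 83,-71,- 59 , - 20,-34/7, 34 , 47,69]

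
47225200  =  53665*880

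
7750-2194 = 5556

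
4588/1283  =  4588/1283 = 3.58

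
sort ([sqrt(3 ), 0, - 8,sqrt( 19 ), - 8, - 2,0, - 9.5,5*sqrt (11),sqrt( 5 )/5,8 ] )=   [  -  9.5, - 8 , -8,  -  2, 0,0,sqrt ( 5 )/5  ,  sqrt (3), sqrt(19 ), 8,  5*sqrt( 11 )]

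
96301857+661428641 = 757730498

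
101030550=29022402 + 72008148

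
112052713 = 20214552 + 91838161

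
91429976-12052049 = 79377927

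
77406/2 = 38703 = 38703.00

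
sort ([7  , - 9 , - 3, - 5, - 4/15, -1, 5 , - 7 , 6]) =[ - 9,  -  7,-5, - 3, - 1 , - 4/15, 5, 6 , 7 ] 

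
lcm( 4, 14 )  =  28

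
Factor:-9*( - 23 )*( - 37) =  - 7659 = - 3^2*23^1*37^1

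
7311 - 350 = 6961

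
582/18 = 97/3 = 32.33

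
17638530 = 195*90454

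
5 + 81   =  86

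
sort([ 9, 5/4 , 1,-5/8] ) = [ - 5/8, 1 , 5/4, 9] 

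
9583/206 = 46 + 107/206 = 46.52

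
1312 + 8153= 9465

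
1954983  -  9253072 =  - 7298089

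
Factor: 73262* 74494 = 2^2 * 7^2* 17^1*313^1*5233^1 = 5457579428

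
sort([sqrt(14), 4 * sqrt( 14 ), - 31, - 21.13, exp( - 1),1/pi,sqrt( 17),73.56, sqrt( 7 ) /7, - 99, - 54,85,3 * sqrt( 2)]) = [ - 99, - 54,- 31, - 21.13,1/pi,exp( - 1),sqrt(7)/7,sqrt( 14), sqrt (17),3*sqrt( 2),4*sqrt( 14),73.56,85 ] 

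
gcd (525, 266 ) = 7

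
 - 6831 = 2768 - 9599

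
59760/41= 59760/41 =1457.56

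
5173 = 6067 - 894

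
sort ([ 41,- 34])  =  [ - 34, 41 ] 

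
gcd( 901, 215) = 1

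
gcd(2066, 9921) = 1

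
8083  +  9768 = 17851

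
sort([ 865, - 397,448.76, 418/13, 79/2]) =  [ - 397,418/13,79/2, 448.76,865 ]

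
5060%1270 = 1250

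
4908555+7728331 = 12636886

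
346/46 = 173/23 = 7.52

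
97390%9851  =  8731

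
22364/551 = 22364/551 = 40.59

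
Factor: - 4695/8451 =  -5/9 = -3^( -2 )*5^1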